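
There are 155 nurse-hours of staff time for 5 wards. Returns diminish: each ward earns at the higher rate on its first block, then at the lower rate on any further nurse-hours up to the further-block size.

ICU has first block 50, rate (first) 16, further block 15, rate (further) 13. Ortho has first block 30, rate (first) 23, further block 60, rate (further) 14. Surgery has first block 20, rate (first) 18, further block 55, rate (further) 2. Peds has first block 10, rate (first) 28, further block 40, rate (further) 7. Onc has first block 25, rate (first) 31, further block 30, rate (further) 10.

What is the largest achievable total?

Rank every tier by rate: Onc/T1 31 > Peds/T1 28 > Ortho/T1 23 > Surgery/T1 18 > ICU/T1 16 > Ortho/T2 14 > ICU/T2 13 > Onc/T2 10 > Peds/T2 7 > Surgery/T2 2.
Onc T1 at 31: fill all 25 → 130 left.
Peds T1 at 28: fill all 10 → 120 left.
Ortho T1 at 23: fill all 30 → 90 left.
Fill Surgery T1 block (20 at 18) → 70 left.
Fill ICU T1 block (50 at 16) → 20 left.
20 remain; put them into Ortho T2 at 14.
Total = 31×25 + 28×10 + 23×30 + 18×20 + 16×50 + 14×20 = 3185.

3185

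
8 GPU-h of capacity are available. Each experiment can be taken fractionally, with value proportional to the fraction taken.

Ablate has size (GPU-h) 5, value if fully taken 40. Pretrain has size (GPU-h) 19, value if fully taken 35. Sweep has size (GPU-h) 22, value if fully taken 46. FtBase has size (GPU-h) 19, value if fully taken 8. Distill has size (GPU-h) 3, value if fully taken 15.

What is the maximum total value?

Best value per unit of size first: Ablate 40/5≈8, Distill 15/3≈5, Sweep 46/22≈2.09, Pretrain 35/19≈1.84, FtBase 8/19≈0.421.
Ablate: take in full, 5 GPU-h for value 40 — 3 left.
Take all of Distill (3 GPU-h, value 15) — 0 GPU-h left.
Total value = 55.

55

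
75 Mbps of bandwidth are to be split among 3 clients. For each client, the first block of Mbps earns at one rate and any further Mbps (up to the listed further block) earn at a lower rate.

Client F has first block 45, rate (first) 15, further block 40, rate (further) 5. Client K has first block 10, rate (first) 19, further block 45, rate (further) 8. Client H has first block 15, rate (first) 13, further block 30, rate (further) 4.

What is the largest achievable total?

1100

Rank every tier by rate: Client K/first 19 > Client F/first 15 > Client H/first 13 > Client K/second 8 > Client F/second 5 > Client H/second 4.
Client K/first (19): +10 — 65 left.
Fill Client F first block (45 at 15) — 20 left.
Client H/first (13): +15 — 5 left.
Client K second at 8: only 5 left, fill 5.
Total = 19×10 + 15×45 + 13×15 + 8×5 = 1100.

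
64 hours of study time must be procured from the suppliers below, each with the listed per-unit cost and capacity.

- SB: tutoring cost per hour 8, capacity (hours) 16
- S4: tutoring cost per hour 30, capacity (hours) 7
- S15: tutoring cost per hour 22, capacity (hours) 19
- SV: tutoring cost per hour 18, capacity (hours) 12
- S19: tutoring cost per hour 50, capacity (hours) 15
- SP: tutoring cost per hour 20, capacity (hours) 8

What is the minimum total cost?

1232

Cheapest first:
Take 16 from SB at 8 — need 48 more.
SV at 18: take all 12 hours — 36 still needed.
SP at 20: take all 8 hours — 28 still needed.
S15 at 22: take all 19 hours — 9 still needed.
Take 7 from S4 at 30 — need 2 more.
Take 2 from S19 at 50 to finish.
Cost = 16×8 + 12×18 + 8×20 + 19×22 + 7×30 + 2×50 = 1232.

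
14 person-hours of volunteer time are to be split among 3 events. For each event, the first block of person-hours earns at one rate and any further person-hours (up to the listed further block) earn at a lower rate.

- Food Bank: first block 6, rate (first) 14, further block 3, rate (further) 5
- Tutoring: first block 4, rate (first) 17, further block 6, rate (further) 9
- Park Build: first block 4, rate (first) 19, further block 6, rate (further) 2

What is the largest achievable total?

228

Treat each block as its own option and order by rate: Park Build/first 19 > Tutoring/first 17 > Food Bank/first 14 > Tutoring/second 9 > Food Bank/second 5 > Park Build/second 2.
Fill Park Build first block (4 at 19) — 10 left.
Tutoring first at 17: fill all 4 — 6 left.
Food Bank first at 14: fill all 6 — 0 left.
Total = 19×4 + 17×4 + 14×6 = 228.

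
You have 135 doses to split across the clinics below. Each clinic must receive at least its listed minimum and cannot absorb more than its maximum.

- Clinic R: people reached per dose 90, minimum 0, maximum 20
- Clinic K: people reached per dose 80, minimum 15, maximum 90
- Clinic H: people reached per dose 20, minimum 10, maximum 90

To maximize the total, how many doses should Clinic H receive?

25

Meeting every minimum uses 0+15+10 = 25 doses, leaving 110.
Order the clinics by people reached per dose: Clinic R 90 > Clinic K 80 > Clinic H 20.
Clinic R: +20 to 20 (cap) ; 90 left.
Clinic K: +75 to 90 (cap) ; 15 left.
Only 15 left; Clinic H takes them to reach 25.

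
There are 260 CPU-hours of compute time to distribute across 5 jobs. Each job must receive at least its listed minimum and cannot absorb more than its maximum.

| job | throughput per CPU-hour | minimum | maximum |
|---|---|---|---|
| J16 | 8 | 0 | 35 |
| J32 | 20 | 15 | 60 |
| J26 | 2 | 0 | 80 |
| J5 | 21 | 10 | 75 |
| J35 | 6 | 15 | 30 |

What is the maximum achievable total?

3355

Meeting every minimum uses 0+15+0+10+15 = 40 CPU-hours, leaving 220.
Order the jobs by throughput per CPU-hour: J5 21 > J32 20 > J16 8 > J35 6 > J26 2.
J5 takes 65 more to reach its cap of 75 ; 155 left.
Give J32 45 more to hit its cap of 60 ; 110 left.
J16 takes 35 more to reach its cap of 35 ; 75 left.
J35 takes 15 more to reach its cap of 30 ; 60 left.
J26 has room for 80 more but only 60 remain, so it gets 60.
Total = 8×35 + 20×60 + 2×60 + 21×75 + 6×30 = 3355.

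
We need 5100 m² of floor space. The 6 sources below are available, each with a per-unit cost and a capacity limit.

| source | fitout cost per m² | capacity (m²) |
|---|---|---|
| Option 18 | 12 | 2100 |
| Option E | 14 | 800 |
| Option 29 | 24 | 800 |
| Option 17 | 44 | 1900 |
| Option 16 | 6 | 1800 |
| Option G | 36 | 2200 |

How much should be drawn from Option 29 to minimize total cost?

400

Use sources in increasing cost order.
Option 16 (6): use full 1800 — 3300 m² to go.
Take 2100 from Option 18 at 12 — need 1200 more.
Option E (14): use full 800 — 400 m² to go.
Take 400 from Option 29 at 24 to finish.
Option G, Option 17: unused.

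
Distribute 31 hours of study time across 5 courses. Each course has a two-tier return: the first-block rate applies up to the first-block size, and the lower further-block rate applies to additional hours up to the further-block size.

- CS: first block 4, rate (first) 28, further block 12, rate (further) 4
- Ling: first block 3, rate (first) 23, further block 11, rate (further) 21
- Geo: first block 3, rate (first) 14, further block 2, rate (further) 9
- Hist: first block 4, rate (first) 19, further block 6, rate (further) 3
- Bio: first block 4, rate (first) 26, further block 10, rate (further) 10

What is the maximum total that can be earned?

Rank every tier by rate: CS/first 28 > Bio/first 26 > Ling/first 23 > Ling/second 21 > Hist/first 19 > Geo/first 14 > Bio/second 10 > Geo/second 9 > CS/second 4 > Hist/second 3.
CS/first (28): +4 — 27 left.
Bio first at 26: fill all 4 — 23 left.
Ling/first (23): +3 — 20 left.
Fill Ling second block (11 at 21) — 9 left.
Fill Hist first block (4 at 19) — 5 left.
Geo first at 14: fill all 3 — 2 left.
Bio/second: +2 of 10 at 10; pool empty.
Total = 28×4 + 26×4 + 23×3 + 21×11 + 19×4 + 14×3 + 10×2 = 654.

654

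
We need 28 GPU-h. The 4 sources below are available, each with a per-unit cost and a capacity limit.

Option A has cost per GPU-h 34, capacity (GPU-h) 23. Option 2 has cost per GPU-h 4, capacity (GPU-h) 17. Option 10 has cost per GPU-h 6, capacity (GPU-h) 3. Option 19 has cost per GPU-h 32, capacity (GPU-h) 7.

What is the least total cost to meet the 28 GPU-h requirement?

344

Fill from the cheapest source first.
Option 2 at 4: take all 17 GPU-h → 11 still needed.
Option 10 at 6: take all 3 GPU-h → 8 still needed.
Option 19 at 32: take all 7 GPU-h → 1 still needed.
Option A at 34: take 1 of its 23 → requirement met.
Cost = 17×4 + 3×6 + 7×32 + 1×34 = 344.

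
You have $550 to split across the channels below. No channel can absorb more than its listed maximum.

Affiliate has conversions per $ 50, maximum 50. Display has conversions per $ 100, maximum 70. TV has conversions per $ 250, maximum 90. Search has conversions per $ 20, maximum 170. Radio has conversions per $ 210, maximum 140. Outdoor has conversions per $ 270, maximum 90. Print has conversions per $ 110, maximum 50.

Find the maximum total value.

Rank by conversions per $: Outdoor 270 > TV 250 > Radio 210 > Print 110 > Display 100 > Affiliate 50 > Search 20.
Give Outdoor 90 to hit its cap of 90 ; 460 left.
TV takes 90 to reach its cap of 90 ; 370 left.
Radio: +140 to 140 (cap) ; 230 left.
Give Print 50 to hit its cap of 50 ; 180 left.
Display takes 70 to reach its cap of 70 ; 110 left.
Give Affiliate 50 to hit its cap of 50 ; 60 left.
Only 60 left; Search takes them to reach 60.
Total = 50×50 + 100×70 + 250×90 + 20×60 + 210×140 + 270×90 + 110×50 = 92400.

92400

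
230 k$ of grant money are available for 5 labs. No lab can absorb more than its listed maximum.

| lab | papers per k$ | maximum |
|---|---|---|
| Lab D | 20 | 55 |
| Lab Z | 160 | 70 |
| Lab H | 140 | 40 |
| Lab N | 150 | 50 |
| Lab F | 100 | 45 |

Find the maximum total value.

29300

Highest papers per k$ first: Lab Z 160 > Lab N 150 > Lab H 140 > Lab F 100 > Lab D 20.
Lab Z: +70 to 70 (cap) ; 160 left.
Lab N: +50 to 50 (cap) ; 110 left.
Give Lab H 40 to hit its cap of 40 ; 70 left.
Lab F: +45 to 45 (cap) ; 25 left.
Only 25 left; Lab D takes them to reach 25.
Total = 20×25 + 160×70 + 140×40 + 150×50 + 100×45 = 29300.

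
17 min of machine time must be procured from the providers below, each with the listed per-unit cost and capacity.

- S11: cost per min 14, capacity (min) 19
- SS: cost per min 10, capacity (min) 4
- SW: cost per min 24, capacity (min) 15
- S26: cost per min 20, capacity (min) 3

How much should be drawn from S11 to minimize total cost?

13

Cheapest first:
SS at 10: take all 4 min ; 13 still needed.
Take 13 from S11 at 14 to finish.
S26, SW: unused.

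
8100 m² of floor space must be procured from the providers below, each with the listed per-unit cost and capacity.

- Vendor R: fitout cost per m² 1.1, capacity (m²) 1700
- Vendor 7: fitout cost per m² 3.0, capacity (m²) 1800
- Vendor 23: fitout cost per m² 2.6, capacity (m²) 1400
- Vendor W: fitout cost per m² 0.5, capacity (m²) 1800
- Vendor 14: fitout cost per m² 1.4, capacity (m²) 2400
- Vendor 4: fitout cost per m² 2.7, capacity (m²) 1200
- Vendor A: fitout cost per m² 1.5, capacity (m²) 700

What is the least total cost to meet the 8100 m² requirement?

Use providers in increasing cost order.
Take 1800 from Vendor W at 0.5 → need 6300 more.
Vendor R (1.1): use full 1700 → 4600 m² to go.
Take 2400 from Vendor 14 at 1.4 → need 2200 more.
Take 700 from Vendor A at 1.5 → need 1500 more.
Vendor 23 (2.6): use full 1400 → 100 m² to go.
Take 100 from Vendor 4 at 2.7 to finish.
Vendor 7: unused.
Cost = 1800×0.5 + 1700×1.1 + 2400×1.4 + 700×1.5 + 1400×2.6 + 100×2.7 = 11090.

11090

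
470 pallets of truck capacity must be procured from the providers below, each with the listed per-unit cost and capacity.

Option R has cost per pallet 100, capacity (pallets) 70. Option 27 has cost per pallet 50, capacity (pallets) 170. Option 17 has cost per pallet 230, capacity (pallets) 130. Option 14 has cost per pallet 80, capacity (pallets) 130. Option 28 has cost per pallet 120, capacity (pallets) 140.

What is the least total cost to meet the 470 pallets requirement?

37900

Fill from the cheapest provider first.
Take 170 from Option 27 at 50 — need 300 more.
Take 130 from Option 14 at 80 — need 170 more.
Option R at 100: take all 70 pallets — 100 still needed.
Take 100 from Option 28 at 120 to finish.
Option 17: unused.
Cost = 170×50 + 130×80 + 70×100 + 100×120 = 37900.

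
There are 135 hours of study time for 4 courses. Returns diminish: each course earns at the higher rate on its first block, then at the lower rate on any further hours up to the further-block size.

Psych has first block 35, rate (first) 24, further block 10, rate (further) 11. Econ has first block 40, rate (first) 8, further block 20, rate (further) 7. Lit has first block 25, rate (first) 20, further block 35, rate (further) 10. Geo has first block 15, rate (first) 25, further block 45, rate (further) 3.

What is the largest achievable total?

2295

Treat each block as its own option and order by rate: Geo/first 25 > Psych/first 24 > Lit/first 20 > Psych/second 11 > Lit/second 10 > Econ/first 8 > Econ/second 7 > Geo/second 3.
Geo/first (25): +15 ; 120 left.
Psych first at 24: fill all 35 ; 85 left.
Lit/first (20): +25 ; 60 left.
Psych/second (11): +10 ; 50 left.
Lit/second (10): +35 ; 15 left.
Econ/first: +15 of 40 at 8; pool empty.
Total = 25×15 + 24×35 + 20×25 + 11×10 + 10×35 + 8×15 = 2295.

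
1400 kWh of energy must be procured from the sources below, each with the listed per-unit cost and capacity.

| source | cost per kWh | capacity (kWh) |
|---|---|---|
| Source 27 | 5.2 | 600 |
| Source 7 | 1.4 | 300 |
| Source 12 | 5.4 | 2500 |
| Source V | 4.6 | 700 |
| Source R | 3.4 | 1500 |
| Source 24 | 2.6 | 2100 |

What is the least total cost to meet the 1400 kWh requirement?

3280

Cheapest first:
Source 7 (1.4): use full 300 → 1100 kWh to go.
Source 24 at 2.6: take 1100 of its 2100 → requirement met.
Source R, Source V, Source 27, Source 12: unused.
Cost = 300×1.4 + 1100×2.6 = 3280.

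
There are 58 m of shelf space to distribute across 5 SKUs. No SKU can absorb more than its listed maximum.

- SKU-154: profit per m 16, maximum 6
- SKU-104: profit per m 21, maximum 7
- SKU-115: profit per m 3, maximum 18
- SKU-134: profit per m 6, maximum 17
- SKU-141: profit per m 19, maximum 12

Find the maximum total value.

Rank by profit per m: SKU-104 21 > SKU-141 19 > SKU-154 16 > SKU-134 6 > SKU-115 3.
SKU-104 takes 7 to reach its cap of 7 → 51 left.
SKU-141 takes 12 to reach its cap of 12 → 39 left.
SKU-154 takes 6 to reach its cap of 6 → 33 left.
SKU-134: +17 to 17 (cap) → 16 left.
SKU-115: +16 (room for 18) → 16. Pool exhausted.
Total = 16×6 + 21×7 + 3×16 + 6×17 + 19×12 = 621.

621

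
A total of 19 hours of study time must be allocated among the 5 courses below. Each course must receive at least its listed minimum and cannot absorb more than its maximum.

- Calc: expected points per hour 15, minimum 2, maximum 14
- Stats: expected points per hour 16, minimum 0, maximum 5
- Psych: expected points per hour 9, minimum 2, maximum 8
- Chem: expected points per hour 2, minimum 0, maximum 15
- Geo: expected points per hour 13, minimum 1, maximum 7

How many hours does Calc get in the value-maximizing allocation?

Meeting every minimum uses 2+0+2+0+1 = 5 hours, leaving 14.
Order the courses by expected points per hour: Stats 16 > Calc 15 > Geo 13 > Psych 9 > Chem 2.
Stats takes 5 more to reach its cap of 5 ; 9 left.
Only 9 left; Calc takes them to reach 11.

11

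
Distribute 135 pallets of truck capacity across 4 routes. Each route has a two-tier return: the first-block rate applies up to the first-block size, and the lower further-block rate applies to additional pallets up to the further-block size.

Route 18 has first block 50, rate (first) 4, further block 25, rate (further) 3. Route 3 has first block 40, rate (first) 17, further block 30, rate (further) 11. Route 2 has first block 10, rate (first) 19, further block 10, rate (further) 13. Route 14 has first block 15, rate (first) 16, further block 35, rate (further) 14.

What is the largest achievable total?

Rank every tier by rate: Route 2/first 19 > Route 3/first 17 > Route 14/first 16 > Route 14/second 14 > Route 2/second 13 > Route 3/second 11 > Route 18/first 4 > Route 18/second 3.
Route 2 first at 19: fill all 10 ; 125 left.
Fill Route 3 first block (40 at 17) ; 85 left.
Route 14/first (16): +15 ; 70 left.
Route 14/second (14): +35 ; 35 left.
Route 2/second (13): +10 ; 25 left.
Route 3 second at 11: only 25 left, fill 25.
Total = 19×10 + 17×40 + 16×15 + 14×35 + 13×10 + 11×25 = 2005.

2005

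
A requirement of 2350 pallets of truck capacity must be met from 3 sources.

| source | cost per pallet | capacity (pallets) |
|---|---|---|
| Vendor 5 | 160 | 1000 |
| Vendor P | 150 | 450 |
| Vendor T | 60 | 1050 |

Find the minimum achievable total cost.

266500

Use sources in increasing cost order.
Vendor T at 60: take all 1050 pallets — 1300 still needed.
Vendor P (150): use full 450 — 850 pallets to go.
Vendor 5 at 160: take 850 of its 1000 — requirement met.
Cost = 1050×60 + 450×150 + 850×160 = 266500.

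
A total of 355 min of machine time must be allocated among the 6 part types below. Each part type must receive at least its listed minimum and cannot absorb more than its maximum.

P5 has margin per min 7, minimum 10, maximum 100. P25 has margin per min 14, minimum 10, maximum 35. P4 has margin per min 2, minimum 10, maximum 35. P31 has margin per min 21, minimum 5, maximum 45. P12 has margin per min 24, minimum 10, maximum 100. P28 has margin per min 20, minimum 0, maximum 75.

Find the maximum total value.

5985

Meeting every minimum uses 10+10+10+5+10+0 = 45 min, leaving 310.
Highest margin per min first: P12 24 > P31 21 > P28 20 > P25 14 > P5 7 > P4 2.
P12 takes 90 more to reach its cap of 100 — 220 left.
P31 takes 40 more to reach its cap of 45 — 180 left.
P28 takes 75 more to reach its cap of 75 — 105 left.
Give P25 25 more to hit its cap of 35 — 80 left.
P5: +80 (room for 90) → 90. Pool exhausted.
Total = 7×90 + 14×35 + 2×10 + 21×45 + 24×100 + 20×75 = 5985.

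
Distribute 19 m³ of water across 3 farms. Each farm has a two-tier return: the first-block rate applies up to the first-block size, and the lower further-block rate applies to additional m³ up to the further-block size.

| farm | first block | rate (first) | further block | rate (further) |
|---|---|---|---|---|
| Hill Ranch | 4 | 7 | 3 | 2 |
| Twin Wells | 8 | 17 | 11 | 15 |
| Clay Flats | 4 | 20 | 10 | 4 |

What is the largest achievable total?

Order all 6 blocks by rate: Clay Flats/tier1 20 > Twin Wells/tier1 17 > Twin Wells/tier2 15 > Hill Ranch/tier1 7 > Clay Flats/tier2 4 > Hill Ranch/tier2 2.
Clay Flats/tier1 (20): +4 ; 15 left.
Twin Wells/tier1 (17): +8 ; 7 left.
Twin Wells/tier2: +7 of 11 at 15; pool empty.
Total = 20×4 + 17×8 + 15×7 = 321.

321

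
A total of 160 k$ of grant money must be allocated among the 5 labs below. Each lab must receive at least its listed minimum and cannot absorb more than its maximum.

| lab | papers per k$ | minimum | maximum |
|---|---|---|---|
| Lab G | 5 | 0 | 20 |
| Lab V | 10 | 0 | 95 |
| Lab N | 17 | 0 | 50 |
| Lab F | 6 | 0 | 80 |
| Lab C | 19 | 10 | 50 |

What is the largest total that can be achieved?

2400

Meeting every minimum uses 0+0+0+0+10 = 10 k$, leaving 150.
Order the labs by papers per k$: Lab C 19 > Lab N 17 > Lab V 10 > Lab F 6 > Lab G 5.
Give Lab C 40 more to hit its cap of 50 — 110 left.
Lab N takes 50 more to reach its cap of 50 — 60 left.
Only 60 left; Lab V takes them to reach 60.
Total = 10×60 + 17×50 + 19×50 = 2400.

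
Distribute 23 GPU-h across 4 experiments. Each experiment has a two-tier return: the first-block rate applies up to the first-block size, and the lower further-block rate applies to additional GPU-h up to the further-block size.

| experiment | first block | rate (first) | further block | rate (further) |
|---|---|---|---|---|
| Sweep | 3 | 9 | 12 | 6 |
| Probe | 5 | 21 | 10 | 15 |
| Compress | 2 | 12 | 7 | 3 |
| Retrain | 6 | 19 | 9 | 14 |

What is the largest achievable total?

397

Treat each block as its own option and order by rate: Probe/tier1 21 > Retrain/tier1 19 > Probe/tier2 15 > Retrain/tier2 14 > Compress/tier1 12 > Sweep/tier1 9 > Sweep/tier2 6 > Compress/tier2 3.
Fill Probe tier1 block (5 at 21) ; 18 left.
Retrain tier1 at 19: fill all 6 ; 12 left.
Probe/tier2 (15): +10 ; 2 left.
Retrain tier2 at 14: only 2 left, fill 2.
Total = 21×5 + 19×6 + 15×10 + 14×2 = 397.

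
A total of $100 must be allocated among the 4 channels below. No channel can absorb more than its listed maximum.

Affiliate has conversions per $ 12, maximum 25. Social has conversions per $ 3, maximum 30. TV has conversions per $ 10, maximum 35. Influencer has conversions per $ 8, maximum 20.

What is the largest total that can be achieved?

870

Highest conversions per $ first: Affiliate 12 > TV 10 > Influencer 8 > Social 3.
Affiliate: +25 to 25 (cap) → 75 left.
Give TV 35 to hit its cap of 35 → 40 left.
Give Influencer 20 to hit its cap of 20 → 20 left.
Only 20 left; Social takes them to reach 20.
Total = 12×25 + 3×20 + 10×35 + 8×20 = 870.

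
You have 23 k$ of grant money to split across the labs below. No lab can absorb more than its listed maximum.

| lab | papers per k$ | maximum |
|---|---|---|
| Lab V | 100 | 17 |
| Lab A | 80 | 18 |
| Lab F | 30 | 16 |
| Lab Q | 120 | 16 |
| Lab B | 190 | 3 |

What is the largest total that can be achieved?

2890

Order the labs by papers per k$: Lab B 190 > Lab Q 120 > Lab V 100 > Lab A 80 > Lab F 30.
Give Lab B 3 to hit its cap of 3 ; 20 left.
Lab Q: +16 to 16 (cap) ; 4 left.
Lab V has room for 17 but only 4 remain, so it gets 4.
Total = 100×4 + 120×16 + 190×3 = 2890.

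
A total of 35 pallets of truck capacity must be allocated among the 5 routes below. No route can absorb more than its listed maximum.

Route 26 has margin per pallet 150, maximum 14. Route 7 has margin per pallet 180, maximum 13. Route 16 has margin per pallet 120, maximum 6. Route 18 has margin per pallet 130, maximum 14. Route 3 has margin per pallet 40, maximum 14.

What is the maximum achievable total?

Order the routes by margin per pallet: Route 7 180 > Route 26 150 > Route 18 130 > Route 16 120 > Route 3 40.
Route 7 takes 13 to reach its cap of 13 — 22 left.
Route 26: +14 to 14 (cap) — 8 left.
Route 18: +8 (room for 14) → 8. Pool exhausted.
Total = 150×14 + 180×13 + 130×8 = 5480.

5480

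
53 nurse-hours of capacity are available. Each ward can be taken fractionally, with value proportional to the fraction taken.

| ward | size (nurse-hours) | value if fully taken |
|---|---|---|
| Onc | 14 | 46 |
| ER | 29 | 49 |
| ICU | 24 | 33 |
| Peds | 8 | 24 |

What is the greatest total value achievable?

121.75

Rank by value-to-size ratio: Onc 46/14≈3.29, Peds 24/8≈3, ER 49/29≈1.69, ICU 33/24≈1.38.
All 14 nurse-hours of Onc fit (value 46) → 39 remain.
All 8 nurse-hours of Peds fit (value 24) → 31 remain.
Take all of ER (29 nurse-hours, value 49) → 2 nurse-hours left.
Fill the last 2 nurse-hours with part of ICU: 2/24 of it earns 2.75.
Total value = 121.75.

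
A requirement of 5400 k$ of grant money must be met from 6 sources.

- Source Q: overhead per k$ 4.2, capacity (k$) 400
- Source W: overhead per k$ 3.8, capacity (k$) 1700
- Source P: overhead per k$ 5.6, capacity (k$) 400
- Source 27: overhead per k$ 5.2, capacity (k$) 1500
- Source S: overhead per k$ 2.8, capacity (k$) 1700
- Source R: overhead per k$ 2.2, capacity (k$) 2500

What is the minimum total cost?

14820

Cheapest first:
Source R (2.2): use full 2500 ; 2900 k$ to go.
Source S (2.8): use full 1700 ; 1200 k$ to go.
Source W (3.8): take the remaining 1200 ; done.
Source Q, Source 27, Source P: unused.
Cost = 2500×2.2 + 1700×2.8 + 1200×3.8 = 14820.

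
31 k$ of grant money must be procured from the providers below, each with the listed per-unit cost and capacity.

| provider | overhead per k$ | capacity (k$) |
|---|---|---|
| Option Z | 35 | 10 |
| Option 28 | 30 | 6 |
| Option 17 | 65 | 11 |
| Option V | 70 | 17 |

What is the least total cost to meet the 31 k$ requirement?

Use providers in increasing cost order.
Option 28 at 30: take all 6 k$ → 25 still needed.
Option Z (35): use full 10 → 15 k$ to go.
Take 11 from Option 17 at 65 → need 4 more.
Option V at 70: take 4 of its 17 → requirement met.
Cost = 6×30 + 10×35 + 11×65 + 4×70 = 1525.

1525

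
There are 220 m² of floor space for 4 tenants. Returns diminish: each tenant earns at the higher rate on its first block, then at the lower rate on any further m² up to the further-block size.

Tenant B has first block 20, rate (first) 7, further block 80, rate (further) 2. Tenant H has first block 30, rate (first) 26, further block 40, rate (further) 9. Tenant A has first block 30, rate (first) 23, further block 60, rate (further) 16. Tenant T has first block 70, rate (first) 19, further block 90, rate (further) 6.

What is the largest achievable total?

Order all 8 blocks by rate: Tenant H/tier1 26 > Tenant A/tier1 23 > Tenant T/tier1 19 > Tenant A/tier2 16 > Tenant H/tier2 9 > Tenant B/tier1 7 > Tenant T/tier2 6 > Tenant B/tier2 2.
Fill Tenant H tier1 block (30 at 26) — 190 left.
Tenant A/tier1 (23): +30 — 160 left.
Tenant T/tier1 (19): +70 — 90 left.
Fill Tenant A tier2 block (60 at 16) — 30 left.
Tenant H tier2 at 9: only 30 left, fill 30.
Total = 26×30 + 23×30 + 19×70 + 16×60 + 9×30 = 4030.

4030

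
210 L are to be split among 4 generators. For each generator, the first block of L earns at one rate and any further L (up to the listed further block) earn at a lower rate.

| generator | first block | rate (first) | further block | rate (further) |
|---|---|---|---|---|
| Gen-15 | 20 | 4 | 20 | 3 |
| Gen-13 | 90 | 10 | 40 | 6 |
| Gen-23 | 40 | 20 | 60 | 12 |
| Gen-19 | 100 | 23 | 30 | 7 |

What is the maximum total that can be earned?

Treat each block as its own option and order by rate: Gen-19/tier1 23 > Gen-23/tier1 20 > Gen-23/tier2 12 > Gen-13/tier1 10 > Gen-19/tier2 7 > Gen-13/tier2 6 > Gen-15/tier1 4 > Gen-15/tier2 3.
Gen-19 tier1 at 23: fill all 100 ; 110 left.
Gen-23 tier1 at 20: fill all 40 ; 70 left.
Gen-23/tier2 (12): +60 ; 10 left.
Gen-13 tier1 at 10: only 10 left, fill 10.
Total = 23×100 + 20×40 + 12×60 + 10×10 = 3920.

3920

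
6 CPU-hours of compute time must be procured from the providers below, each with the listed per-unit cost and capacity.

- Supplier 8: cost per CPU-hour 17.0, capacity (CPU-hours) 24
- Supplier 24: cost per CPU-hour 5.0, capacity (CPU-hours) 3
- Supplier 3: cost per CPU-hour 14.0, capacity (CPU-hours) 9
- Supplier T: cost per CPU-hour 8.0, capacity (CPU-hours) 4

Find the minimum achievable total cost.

Cheapest first:
Supplier 24 (5.0): use full 3 → 3 CPU-hours to go.
Take 3 from Supplier T at 8.0 to finish.
Supplier 3, Supplier 8: unused.
Cost = 3×5.0 + 3×8.0 = 39.

39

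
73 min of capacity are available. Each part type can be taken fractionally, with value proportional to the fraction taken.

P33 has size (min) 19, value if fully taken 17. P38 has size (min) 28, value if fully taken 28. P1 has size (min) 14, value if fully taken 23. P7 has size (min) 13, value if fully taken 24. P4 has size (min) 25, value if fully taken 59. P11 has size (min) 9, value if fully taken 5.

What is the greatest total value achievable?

Rank by value-to-size ratio: P4 59/25≈2.36, P7 24/13≈1.85, P1 23/14≈1.64, P38 28/28≈1, P33 17/19≈0.895, P11 5/9≈0.556.
P4: take in full, 25 min for value 59 — 48 left.
All 13 min of P7 fit (value 24) — 35 remain.
All 14 min of P1 fit (value 23) — 21 remain.
Fill the last 21 min with part of P38: 21/28 of it earns 21.
Total value = 127.

127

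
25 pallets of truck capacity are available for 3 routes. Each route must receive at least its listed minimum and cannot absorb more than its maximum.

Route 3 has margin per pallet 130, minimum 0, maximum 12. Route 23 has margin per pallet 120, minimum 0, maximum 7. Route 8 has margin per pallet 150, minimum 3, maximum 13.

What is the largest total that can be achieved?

Meeting every minimum uses 0+0+3 = 3 pallets, leaving 22.
Order the routes by margin per pallet: Route 8 150 > Route 3 130 > Route 23 120.
Give Route 8 10 more to hit its cap of 13 — 12 left.
Give Route 3 12 more to hit its cap of 12 — 0 left.
Total = 130×12 + 150×13 = 3510.

3510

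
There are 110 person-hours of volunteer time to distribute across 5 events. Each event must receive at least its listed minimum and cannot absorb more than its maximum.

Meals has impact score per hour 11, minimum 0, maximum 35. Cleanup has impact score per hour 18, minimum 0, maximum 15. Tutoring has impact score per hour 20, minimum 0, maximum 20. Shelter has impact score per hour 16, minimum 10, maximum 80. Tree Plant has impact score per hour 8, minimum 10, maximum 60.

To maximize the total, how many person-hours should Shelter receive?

65

Meeting every minimum uses 0+0+0+10+10 = 20 person-hours, leaving 90.
Order the events by impact score per hour: Tutoring 20 > Cleanup 18 > Shelter 16 > Meals 11 > Tree Plant 8.
Tutoring: +20 to 20 (cap) → 70 left.
Cleanup takes 15 more to reach its cap of 15 → 55 left.
Shelter has room for 70 more but only 55 remain, so it gets 65.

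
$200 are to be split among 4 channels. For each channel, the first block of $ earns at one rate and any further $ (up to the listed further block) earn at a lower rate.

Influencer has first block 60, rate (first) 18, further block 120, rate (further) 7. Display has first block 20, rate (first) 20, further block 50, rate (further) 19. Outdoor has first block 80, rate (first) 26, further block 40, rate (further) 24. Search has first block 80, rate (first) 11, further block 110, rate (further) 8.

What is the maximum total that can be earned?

4570

Treat each block as its own option and order by rate: Outdoor/T1 26 > Outdoor/T2 24 > Display/T1 20 > Display/T2 19 > Influencer/T1 18 > Search/T1 11 > Search/T2 8 > Influencer/T2 7.
Outdoor/T1 (26): +80 → 120 left.
Outdoor T2 at 24: fill all 40 → 80 left.
Display T1 at 20: fill all 20 → 60 left.
Display T2 at 19: fill all 50 → 10 left.
10 remain; put them into Influencer T1 at 18.
Total = 26×80 + 24×40 + 20×20 + 19×50 + 18×10 = 4570.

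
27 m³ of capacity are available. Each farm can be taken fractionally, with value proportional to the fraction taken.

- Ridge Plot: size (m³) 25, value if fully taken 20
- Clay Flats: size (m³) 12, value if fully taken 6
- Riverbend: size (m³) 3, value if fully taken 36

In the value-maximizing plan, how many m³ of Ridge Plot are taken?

24

Sort by value density: Riverbend 36/3≈12, Ridge Plot 20/25≈0.8, Clay Flats 6/12≈0.5.
Take all of Riverbend (3 m³, value 36) ; 24 m³ left.
Fill the last 24 m³ with part of Ridge Plot: 24/25 of it earns 19.2.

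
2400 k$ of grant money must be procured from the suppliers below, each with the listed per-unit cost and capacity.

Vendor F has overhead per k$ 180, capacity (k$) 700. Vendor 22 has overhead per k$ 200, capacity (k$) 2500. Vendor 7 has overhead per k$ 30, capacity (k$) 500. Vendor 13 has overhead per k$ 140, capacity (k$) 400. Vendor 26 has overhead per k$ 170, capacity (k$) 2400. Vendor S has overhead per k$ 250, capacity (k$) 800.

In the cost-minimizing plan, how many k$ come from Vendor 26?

Cheapest first:
Vendor 7 at 30: take all 500 k$ → 1900 still needed.
Vendor 13 (140): use full 400 → 1500 k$ to go.
Take 1500 from Vendor 26 at 170 to finish.
Vendor F, Vendor 22, Vendor S: unused.

1500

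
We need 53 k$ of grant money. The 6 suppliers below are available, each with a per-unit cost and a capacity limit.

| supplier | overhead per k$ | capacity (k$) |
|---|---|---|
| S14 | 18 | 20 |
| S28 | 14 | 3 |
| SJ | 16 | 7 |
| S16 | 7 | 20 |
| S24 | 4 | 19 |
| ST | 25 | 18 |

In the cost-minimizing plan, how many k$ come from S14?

4

Cheapest first:
S24 at 4: take all 19 k$ ; 34 still needed.
S16 (7): use full 20 ; 14 k$ to go.
S28 (14): use full 3 ; 11 k$ to go.
Take 7 from SJ at 16 ; need 4 more.
Take 4 from S14 at 18 to finish.
ST: unused.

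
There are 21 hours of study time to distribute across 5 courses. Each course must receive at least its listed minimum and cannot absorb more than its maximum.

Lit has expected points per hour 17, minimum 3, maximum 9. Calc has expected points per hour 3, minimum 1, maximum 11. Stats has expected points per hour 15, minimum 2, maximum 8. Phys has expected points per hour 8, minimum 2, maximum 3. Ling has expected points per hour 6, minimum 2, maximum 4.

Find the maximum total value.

Meeting every minimum uses 3+1+2+2+2 = 10 hours, leaving 11.
Rank by expected points per hour: Lit 17 > Stats 15 > Phys 8 > Ling 6 > Calc 3.
Lit takes 6 more to reach its cap of 9 — 5 left.
Stats: +5 (room for 6) → 7. Pool exhausted.
Total = 17×9 + 3×1 + 15×7 + 8×2 + 6×2 = 289.

289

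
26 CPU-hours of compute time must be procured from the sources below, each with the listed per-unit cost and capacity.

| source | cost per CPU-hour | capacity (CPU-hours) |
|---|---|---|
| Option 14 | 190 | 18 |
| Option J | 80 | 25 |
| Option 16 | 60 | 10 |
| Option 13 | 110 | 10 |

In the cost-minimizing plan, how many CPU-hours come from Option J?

Use sources in increasing cost order.
Option 16 (60): use full 10 → 16 CPU-hours to go.
Take 16 from Option J at 80 to finish.
Option 13, Option 14: unused.

16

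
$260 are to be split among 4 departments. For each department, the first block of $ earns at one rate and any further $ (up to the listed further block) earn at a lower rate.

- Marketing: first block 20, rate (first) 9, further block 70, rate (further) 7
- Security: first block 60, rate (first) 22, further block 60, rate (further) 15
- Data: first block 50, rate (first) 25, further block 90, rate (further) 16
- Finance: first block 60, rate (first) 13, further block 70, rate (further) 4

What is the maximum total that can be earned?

Treat each block as its own option and order by rate: Data/first 25 > Security/first 22 > Data/second 16 > Security/second 15 > Finance/first 13 > Marketing/first 9 > Marketing/second 7 > Finance/second 4.
Data/first (25): +50 ; 210 left.
Security first at 22: fill all 60 ; 150 left.
Fill Data second block (90 at 16) ; 60 left.
Security/second (15): +60 ; 0 left.
Total = 25×50 + 22×60 + 16×90 + 15×60 = 4910.

4910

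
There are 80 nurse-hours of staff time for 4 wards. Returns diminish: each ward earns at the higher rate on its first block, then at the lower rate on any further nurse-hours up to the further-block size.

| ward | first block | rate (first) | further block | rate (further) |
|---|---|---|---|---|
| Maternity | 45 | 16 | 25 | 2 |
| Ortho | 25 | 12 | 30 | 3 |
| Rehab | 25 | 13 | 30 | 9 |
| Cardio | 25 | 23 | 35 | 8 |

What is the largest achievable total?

1425

Order all 8 blocks by rate: Cardio/first 23 > Maternity/first 16 > Rehab/first 13 > Ortho/first 12 > Rehab/second 9 > Cardio/second 8 > Ortho/second 3 > Maternity/second 2.
Cardio first at 23: fill all 25 → 55 left.
Maternity first at 16: fill all 45 → 10 left.
10 remain; put them into Rehab first at 13.
Total = 23×25 + 16×45 + 13×10 = 1425.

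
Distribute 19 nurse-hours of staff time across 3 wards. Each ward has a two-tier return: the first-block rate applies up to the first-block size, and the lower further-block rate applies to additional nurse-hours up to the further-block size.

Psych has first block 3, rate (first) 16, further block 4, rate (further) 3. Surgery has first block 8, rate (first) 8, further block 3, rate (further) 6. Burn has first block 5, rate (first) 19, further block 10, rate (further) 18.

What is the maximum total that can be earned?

331

Rank every tier by rate: Burn/first 19 > Burn/second 18 > Psych/first 16 > Surgery/first 8 > Surgery/second 6 > Psych/second 3.
Fill Burn first block (5 at 19) — 14 left.
Burn/second (18): +10 — 4 left.
Psych first at 16: fill all 3 — 1 left.
Surgery/first: +1 of 8 at 8; pool empty.
Total = 19×5 + 18×10 + 16×3 + 8×1 = 331.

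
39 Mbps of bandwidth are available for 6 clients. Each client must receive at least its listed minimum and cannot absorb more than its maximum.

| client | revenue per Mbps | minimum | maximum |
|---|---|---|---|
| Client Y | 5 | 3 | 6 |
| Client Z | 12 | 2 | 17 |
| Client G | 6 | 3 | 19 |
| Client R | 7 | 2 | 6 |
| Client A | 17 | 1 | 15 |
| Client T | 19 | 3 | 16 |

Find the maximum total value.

596

Meeting every minimum uses 3+2+3+2+1+3 = 14 Mbps, leaving 25.
Highest revenue per Mbps first: Client T 19 > Client A 17 > Client Z 12 > Client R 7 > Client G 6 > Client Y 5.
Give Client T 13 more to hit its cap of 16 → 12 left.
Client A: +12 (room for 14) → 13. Pool exhausted.
Total = 5×3 + 12×2 + 6×3 + 7×2 + 17×13 + 19×16 = 596.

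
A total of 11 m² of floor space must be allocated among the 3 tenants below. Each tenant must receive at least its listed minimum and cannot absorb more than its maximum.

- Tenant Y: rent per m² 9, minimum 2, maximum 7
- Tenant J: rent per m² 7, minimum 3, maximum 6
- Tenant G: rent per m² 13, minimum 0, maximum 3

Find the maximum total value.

Meeting every minimum uses 2+3+0 = 5 m², leaving 6.
Highest rent per m² first: Tenant G 13 > Tenant Y 9 > Tenant J 7.
Tenant G takes 3 more to reach its cap of 3 → 3 left.
Tenant Y has room for 5 more but only 3 remain, so it gets 5.
Total = 9×5 + 7×3 + 13×3 = 105.

105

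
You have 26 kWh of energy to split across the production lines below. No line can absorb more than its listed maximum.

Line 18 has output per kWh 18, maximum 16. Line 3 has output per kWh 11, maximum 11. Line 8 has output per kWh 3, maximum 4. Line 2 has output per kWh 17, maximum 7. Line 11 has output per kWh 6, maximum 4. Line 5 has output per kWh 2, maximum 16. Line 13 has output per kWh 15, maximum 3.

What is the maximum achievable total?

452

Order the production lines by output per kWh: Line 18 18 > Line 2 17 > Line 13 15 > Line 3 11 > Line 11 6 > Line 8 3 > Line 5 2.
Line 18 takes 16 to reach its cap of 16 — 10 left.
Give Line 2 7 to hit its cap of 7 — 3 left.
Line 13: +3 to 3 (cap) — 0 left.
Total = 18×16 + 17×7 + 15×3 = 452.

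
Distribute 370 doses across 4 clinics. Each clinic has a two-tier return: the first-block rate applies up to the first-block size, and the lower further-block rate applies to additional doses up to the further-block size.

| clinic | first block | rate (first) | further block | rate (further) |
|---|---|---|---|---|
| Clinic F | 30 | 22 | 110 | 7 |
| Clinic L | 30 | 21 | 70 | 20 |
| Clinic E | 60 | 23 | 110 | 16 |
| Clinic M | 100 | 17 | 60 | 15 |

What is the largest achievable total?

Treat each block as its own option and order by rate: Clinic E/T1 23 > Clinic F/T1 22 > Clinic L/T1 21 > Clinic L/T2 20 > Clinic M/T1 17 > Clinic E/T2 16 > Clinic M/T2 15 > Clinic F/T2 7.
Clinic E T1 at 23: fill all 60 → 310 left.
Clinic F T1 at 22: fill all 30 → 280 left.
Clinic L/T1 (21): +30 → 250 left.
Fill Clinic L T2 block (70 at 20) → 180 left.
Fill Clinic M T1 block (100 at 17) → 80 left.
80 remain; put them into Clinic E T2 at 16.
Total = 23×60 + 22×30 + 21×30 + 20×70 + 17×100 + 16×80 = 7050.

7050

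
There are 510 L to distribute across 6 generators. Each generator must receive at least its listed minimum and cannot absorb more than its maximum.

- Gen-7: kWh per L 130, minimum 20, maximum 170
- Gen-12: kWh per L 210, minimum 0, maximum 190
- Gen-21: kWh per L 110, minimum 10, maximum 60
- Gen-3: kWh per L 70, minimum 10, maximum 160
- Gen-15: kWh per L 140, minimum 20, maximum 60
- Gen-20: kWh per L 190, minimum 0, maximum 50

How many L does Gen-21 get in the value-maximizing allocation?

30

Meeting every minimum uses 20+0+10+10+20+0 = 60 L, leaving 450.
Rank by kWh per L: Gen-12 210 > Gen-20 190 > Gen-15 140 > Gen-7 130 > Gen-21 110 > Gen-3 70.
Gen-12 takes 190 more to reach its cap of 190 → 260 left.
Gen-20: +50 to 50 (cap) → 210 left.
Gen-15 takes 40 more to reach its cap of 60 → 170 left.
Gen-7: +150 to 170 (cap) → 20 left.
Gen-21: +20 (room for 50) → 30. Pool exhausted.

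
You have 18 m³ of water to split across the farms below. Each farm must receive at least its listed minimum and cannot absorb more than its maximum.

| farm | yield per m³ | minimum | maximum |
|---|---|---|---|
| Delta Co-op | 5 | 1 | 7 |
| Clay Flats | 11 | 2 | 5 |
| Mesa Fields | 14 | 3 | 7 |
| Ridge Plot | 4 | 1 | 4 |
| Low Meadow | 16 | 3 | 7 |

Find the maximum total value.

241

Meeting every minimum uses 1+2+3+1+3 = 10 m³, leaving 8.
Order the farms by yield per m³: Low Meadow 16 > Mesa Fields 14 > Clay Flats 11 > Delta Co-op 5 > Ridge Plot 4.
Low Meadow: +4 to 7 (cap) — 4 left.
Mesa Fields takes 4 more to reach its cap of 7 — 0 left.
Total = 5×1 + 11×2 + 14×7 + 4×1 + 16×7 = 241.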